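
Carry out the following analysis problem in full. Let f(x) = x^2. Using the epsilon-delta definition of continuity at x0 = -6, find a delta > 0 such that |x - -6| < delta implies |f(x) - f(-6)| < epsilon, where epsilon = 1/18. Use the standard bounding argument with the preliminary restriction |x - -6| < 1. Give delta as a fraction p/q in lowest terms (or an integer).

Factor: |x^2 - (-6)^2| = |x - -6| * |x + -6|.
Impose |x - -6| < 1 first. Then |x + -6| = |(x - -6) + 2*(-6)| <= |x - -6| + 2*|-6| < 1 + 12 = 13.
So |x^2 - (-6)^2| < delta * 13.
We need delta * 13 <= 1/18, i.e. delta <= 1/18/13 = 1/234.
Since 1/234 < 1, this is tighter than 1; take delta = 1/234.
So delta = 1/234 works.

1/234


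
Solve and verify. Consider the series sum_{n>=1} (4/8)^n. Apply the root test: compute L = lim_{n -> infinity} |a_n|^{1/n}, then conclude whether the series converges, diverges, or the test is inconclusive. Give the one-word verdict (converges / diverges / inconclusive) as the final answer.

Let a_n denote the general term. Form |a_n|^(1/n) and simplify:
|a_n|^(1/n) = 1/2
Take the limit as n -> infinity: L = 1/2.
Since L = 1/2 < 1, the root test implies convergence.

converges


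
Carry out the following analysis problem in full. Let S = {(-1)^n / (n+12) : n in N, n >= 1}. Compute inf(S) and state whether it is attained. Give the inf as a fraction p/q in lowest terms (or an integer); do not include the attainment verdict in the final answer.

Analysis:
- Values: -1/13, 1/14, -1/15, 1/16, -1/17, ...
- Positive terms (even n): 1/(2+12), 1/(4+12), ... decreasing -> max = 1/14 (n=2).
- Negative terms (odd n): -1/(1+12), -1/(3+12), ... increasing -> min = -1/13 (n=1).
- So sup = 1/14 (attained at n=2); inf = -1/13 (attained at n=1).
Conclusion: inf(S) = -1/13, attained in S.

-1/13


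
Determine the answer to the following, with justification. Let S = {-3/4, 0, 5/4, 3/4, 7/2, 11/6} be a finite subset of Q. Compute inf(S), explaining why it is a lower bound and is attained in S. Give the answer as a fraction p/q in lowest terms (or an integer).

S is finite, so inf(S) = min(S).
Sorted increasing:
-3/4, 0, 3/4, 5/4, 11/6, 7/2
The extremum is -3/4.
For every x in S, x >= -3/4. And -3/4 is in S, so it is attained.
Therefore inf(S) = -3/4.

-3/4


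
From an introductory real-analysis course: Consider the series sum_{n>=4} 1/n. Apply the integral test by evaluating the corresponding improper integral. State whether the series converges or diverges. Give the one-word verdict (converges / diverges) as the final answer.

Let f(x) = 1/x. Then f is positive, continuous, and decreasing on [4, infinity), so the integral test applies.
Compute the improper integral int_{4}^infinity f(x) dx:
  antiderivative F(x) = log(x).
  As x -> infinity, log(x) -> infinity.
  So int = infinity - log(4) = infinity. By the integral test, the series diverges.

diverges


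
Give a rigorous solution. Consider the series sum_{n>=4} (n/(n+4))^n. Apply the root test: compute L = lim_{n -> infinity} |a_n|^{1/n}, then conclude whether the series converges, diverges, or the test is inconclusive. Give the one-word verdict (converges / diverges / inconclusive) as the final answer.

Let a_n denote the general term. Form |a_n|^(1/n) and simplify:
|a_n|^(1/n) = n/(n + 4)
Take the limit as n -> infinity: L = 1.
Since L = 1, the root test is inconclusive. (In fact a_n = (n/(n+4))^n -> e^(-4) != 0, so the nth-term test shows divergence; but the root test itself gives no conclusion.)

inconclusive


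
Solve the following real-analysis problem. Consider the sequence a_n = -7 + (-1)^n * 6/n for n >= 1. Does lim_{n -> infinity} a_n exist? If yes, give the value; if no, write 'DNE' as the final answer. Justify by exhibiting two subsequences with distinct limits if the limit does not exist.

Examine the behaviour of a_n along subsequences.
Even-n subsequence a_{2k} = -7 + 6/(2k) -> -7. Odd-n subsequence a_{2k+1} = -7 - 6/(2k+1) -> -7. Both tend to -7, which suggests the limit is -7; verify directly.
|a_n - (-7)| = |(-1)^n * 6/n| = 6/n for every n >= 1.
Given epsilon > 0, choose a positive integer N > 6/epsilon. Then for all n >= N, |a_n - (-7)| = 6/n <= 6/N < epsilon.
So by the definition of the limit, lim a_n exists and equals -7.

-7


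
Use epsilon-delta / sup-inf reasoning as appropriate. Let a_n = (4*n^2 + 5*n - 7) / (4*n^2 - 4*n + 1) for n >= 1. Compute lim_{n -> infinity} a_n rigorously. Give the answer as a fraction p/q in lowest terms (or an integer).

Divide numerator and denominator by n^2, the highest power:
numerator / n^2 = 4 + 5/n - 7/n^2
denominator / n^2 = 4 - 4/n + n^(-2)
As n -> infinity, all terms of the form c/n^k (k >= 1) tend to 0.
So numerator / n^2 -> 4 and denominator / n^2 -> 4.
Therefore lim a_n = 1.

1


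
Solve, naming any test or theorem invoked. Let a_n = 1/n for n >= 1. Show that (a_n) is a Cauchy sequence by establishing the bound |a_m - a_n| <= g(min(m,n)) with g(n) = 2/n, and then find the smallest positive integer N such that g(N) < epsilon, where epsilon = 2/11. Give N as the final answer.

For any m, n >= 1, by the triangle inequality:
|a_m - a_n| = |1/m - 1/n| <= 1/m + 1/n <= 2/min(m,n).
So g(n) = 2/n bounds the Cauchy difference. Since g(n) -> 0, (a_n) is Cauchy.
Now solve g(N) < 2/11: 2/N < 2/11 <=> N > 2 / (2/11) = 11.
The smallest integer strictly greater than 11 is N = 12.
Check: g(12) = 2/12 = 1/6 < 2/11; g(11) = 2/11 >= 2/11. So N = 12.

12


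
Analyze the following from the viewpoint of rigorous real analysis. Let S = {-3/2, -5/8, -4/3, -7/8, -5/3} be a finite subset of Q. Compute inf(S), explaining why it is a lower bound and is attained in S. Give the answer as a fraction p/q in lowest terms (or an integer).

S is finite, so inf(S) = min(S).
Sorted increasing:
-5/3, -3/2, -4/3, -7/8, -5/8
The extremum is -5/3.
For every x in S, x >= -5/3. And -5/3 is in S, so it is attained.
Therefore inf(S) = -5/3.

-5/3


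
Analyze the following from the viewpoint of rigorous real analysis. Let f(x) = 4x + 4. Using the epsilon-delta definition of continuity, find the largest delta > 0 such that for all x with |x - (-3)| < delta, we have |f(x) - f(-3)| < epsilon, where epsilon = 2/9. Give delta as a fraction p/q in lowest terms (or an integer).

We compute f(-3) = 4*(-3) + 4 = -8.
|f(x) - f(-3)| = |4x + 4 - (-8)| = |4(x - (-3))| = 4|x - (-3)|.
We need 4|x - (-3)| < 2/9, i.e. |x - (-3)| < 2/9 / 4 = 1/18.
So any delta <= 1/18 works. Conversely, if delta > 1/18, then x = -3 + 1/18 satisfies |x - (-3)| = 1/18 < delta but |f(x) - f(-3)| = 4 * 1/18 = 2/9, which is not < 2/9; so no larger delta works.
Hence the largest such delta is 1/18.

1/18


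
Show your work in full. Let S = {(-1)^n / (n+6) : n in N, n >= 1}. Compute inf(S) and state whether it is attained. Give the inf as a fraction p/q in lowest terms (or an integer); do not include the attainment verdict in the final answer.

Analysis:
- Values: -1/7, 1/8, -1/9, 1/10, -1/11, ...
- Positive terms (even n): 1/(2+6), 1/(4+6), ... decreasing -> max = 1/8 (n=2).
- Negative terms (odd n): -1/(1+6), -1/(3+6), ... increasing -> min = -1/7 (n=1).
- So sup = 1/8 (attained at n=2); inf = -1/7 (attained at n=1).
Conclusion: inf(S) = -1/7, attained in S.

-1/7


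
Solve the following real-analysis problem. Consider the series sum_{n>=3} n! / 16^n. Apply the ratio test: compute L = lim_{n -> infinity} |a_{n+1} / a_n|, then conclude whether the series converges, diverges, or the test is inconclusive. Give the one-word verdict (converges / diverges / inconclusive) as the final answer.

Let a_n denote the general term. Form the ratio a_{n+1}/a_n and simplify:
a_{n+1}/a_n = n/16 + 1/16
Take the limit as n -> infinity: L = infinity.
Since L = infinity > 1 (or L = infinity), the ratio test implies the series diverges.

diverges


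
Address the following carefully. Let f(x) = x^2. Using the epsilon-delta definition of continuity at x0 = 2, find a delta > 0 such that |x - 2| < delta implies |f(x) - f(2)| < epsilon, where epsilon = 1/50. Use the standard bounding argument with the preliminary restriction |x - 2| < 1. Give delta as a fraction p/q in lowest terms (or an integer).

Factor: |x^2 - (2)^2| = |x - 2| * |x + 2|.
Impose |x - 2| < 1 first. Then |x + 2| = |(x - 2) + 2*(2)| <= |x - 2| + 2*|2| < 1 + 4 = 5.
So |x^2 - (2)^2| < delta * 5.
We need delta * 5 <= 1/50, i.e. delta <= 1/50/5 = 1/250.
Since 1/250 < 1, this is tighter than 1; take delta = 1/250.
So delta = 1/250 works.

1/250


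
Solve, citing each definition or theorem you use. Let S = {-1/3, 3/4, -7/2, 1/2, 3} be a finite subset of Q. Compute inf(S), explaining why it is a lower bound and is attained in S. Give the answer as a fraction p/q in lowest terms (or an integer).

S is finite, so inf(S) = min(S).
Sorted increasing:
-7/2, -1/3, 1/2, 3/4, 3
The extremum is -7/2.
For every x in S, x >= -7/2. And -7/2 is in S, so it is attained.
Therefore inf(S) = -7/2.

-7/2


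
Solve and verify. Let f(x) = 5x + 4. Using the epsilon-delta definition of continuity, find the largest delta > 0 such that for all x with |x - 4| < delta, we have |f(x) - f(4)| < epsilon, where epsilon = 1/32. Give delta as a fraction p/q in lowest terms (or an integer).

We compute f(4) = 5*(4) + 4 = 24.
|f(x) - f(4)| = |5x + 4 - (24)| = |5(x - 4)| = 5|x - 4|.
We need 5|x - 4| < 1/32, i.e. |x - 4| < 1/32 / 5 = 1/160.
So any delta <= 1/160 works. Conversely, if delta > 1/160, then x = 4 + 1/160 satisfies |x - 4| = 1/160 < delta but |f(x) - f(4)| = 5 * 1/160 = 1/32, which is not < 1/32; so no larger delta works.
Hence the largest such delta is 1/160.

1/160


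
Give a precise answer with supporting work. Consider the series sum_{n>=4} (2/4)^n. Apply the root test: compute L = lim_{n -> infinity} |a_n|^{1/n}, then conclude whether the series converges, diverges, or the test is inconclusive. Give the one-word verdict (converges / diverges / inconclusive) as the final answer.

Let a_n denote the general term. Form |a_n|^(1/n) and simplify:
|a_n|^(1/n) = 1/2
Take the limit as n -> infinity: L = 1/2.
Since L = 1/2 < 1, the root test implies convergence.

converges


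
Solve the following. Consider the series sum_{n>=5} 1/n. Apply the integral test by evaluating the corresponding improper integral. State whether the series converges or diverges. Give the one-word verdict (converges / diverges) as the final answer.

Let f(x) = 1/x. Then f is positive, continuous, and decreasing on [5, infinity), so the integral test applies.
Compute the improper integral int_{5}^infinity f(x) dx:
  antiderivative F(x) = log(x).
  As x -> infinity, log(x) -> infinity.
  So int = infinity - log(5) = infinity. By the integral test, the series diverges.

diverges


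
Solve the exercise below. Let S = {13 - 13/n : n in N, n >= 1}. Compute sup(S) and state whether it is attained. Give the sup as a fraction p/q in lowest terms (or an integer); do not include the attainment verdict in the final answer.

Analysis:
- Values: 0, 13/2, 26/3, 39/4, ... strictly increasing.
- Minimum is 0 (n=1); inf = 0 (attained).
- 13 - 13/n -> 13 from below; sup = 13, not attained.
Conclusion: sup(S) = 13, not attained in S.

13


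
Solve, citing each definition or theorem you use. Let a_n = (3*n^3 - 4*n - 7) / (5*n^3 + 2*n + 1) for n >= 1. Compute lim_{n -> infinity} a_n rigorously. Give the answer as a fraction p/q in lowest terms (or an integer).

Divide numerator and denominator by n^3, the highest power:
numerator / n^3 = 3 - 4/n^2 - 7/n^3
denominator / n^3 = 5 + 2/n^2 + n^(-3)
As n -> infinity, all terms of the form c/n^k (k >= 1) tend to 0.
So numerator / n^3 -> 3 and denominator / n^3 -> 5.
Therefore lim a_n = 3/5.

3/5


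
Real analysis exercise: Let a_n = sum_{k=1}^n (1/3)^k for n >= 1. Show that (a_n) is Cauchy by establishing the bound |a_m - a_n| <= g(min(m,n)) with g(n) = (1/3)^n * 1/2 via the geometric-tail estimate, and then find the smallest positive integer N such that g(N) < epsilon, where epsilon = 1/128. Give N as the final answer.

For m > n >= 1: |a_m - a_n| = sum_{k=n+1}^m (1/3)^k < sum_{k=n+1}^infinity (1/3)^k = (1/3)^(n+1) / (1 - 1/3) = (1/3)^n * (1/3) * (3/2) = (1/3)^n * 1/2.
So g(n) = (1/3)^n / 2. Since g(n) -> 0, (a_n) is Cauchy.
Now solve g(N) < 1/128: (1/3)^N / 2 < 1/128 <=> 3^N > 1 / (2 * 1/128) = 64.
Check powers of 3: 3^3 = 27 <= 64, 3^4 = 81 > 64.
So the smallest such N is 4. Check: g(4) = 1/(2 * 81) = 1/162 < 1/128.

4


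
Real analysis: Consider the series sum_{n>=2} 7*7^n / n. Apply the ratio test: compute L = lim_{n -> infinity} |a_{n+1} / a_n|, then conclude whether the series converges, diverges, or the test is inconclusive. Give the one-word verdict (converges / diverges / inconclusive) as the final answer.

Let a_n denote the general term. Form the ratio a_{n+1}/a_n and simplify:
a_{n+1}/a_n = 7*n/(n + 1)
Take the limit as n -> infinity: L = 7.
Since L = 7 > 1 (or L = infinity), the ratio test implies the series diverges.

diverges


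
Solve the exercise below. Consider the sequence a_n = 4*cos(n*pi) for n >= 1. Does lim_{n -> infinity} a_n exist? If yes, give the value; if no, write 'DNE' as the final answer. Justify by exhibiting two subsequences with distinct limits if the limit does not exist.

Examine the behaviour of a_n along subsequences.
cos(n*pi) = (-1)^n, so a_n = 4*(-1)^n. a_{2k} = 4 -> 4. a_{2k+1} = -4 -> -4.
Since these two subsequential limits are 4 and -4, distinct, the full sequence cannot converge (a convergent sequence has all subsequences tending to the same limit). So lim a_n does not exist.

DNE


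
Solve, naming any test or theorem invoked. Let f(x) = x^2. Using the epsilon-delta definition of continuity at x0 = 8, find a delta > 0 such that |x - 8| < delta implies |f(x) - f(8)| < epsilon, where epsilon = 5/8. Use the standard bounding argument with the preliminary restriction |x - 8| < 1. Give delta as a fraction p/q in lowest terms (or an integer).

Factor: |x^2 - (8)^2| = |x - 8| * |x + 8|.
Impose |x - 8| < 1 first. Then |x + 8| = |(x - 8) + 2*(8)| <= |x - 8| + 2*|8| < 1 + 16 = 17.
So |x^2 - (8)^2| < delta * 17.
We need delta * 17 <= 5/8, i.e. delta <= 5/8/17 = 5/136.
Since 5/136 < 1, this is tighter than 1; take delta = 5/136.
So delta = 5/136 works.

5/136


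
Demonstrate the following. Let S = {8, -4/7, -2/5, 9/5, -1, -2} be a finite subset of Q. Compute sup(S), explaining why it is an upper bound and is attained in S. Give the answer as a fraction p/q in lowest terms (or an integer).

S is finite, so sup(S) = max(S).
Sorted decreasing:
8, 9/5, -2/5, -4/7, -1, -2
The extremum is 8.
For every x in S, x <= 8. And 8 is in S, so it is attained.
Therefore sup(S) = 8.

8


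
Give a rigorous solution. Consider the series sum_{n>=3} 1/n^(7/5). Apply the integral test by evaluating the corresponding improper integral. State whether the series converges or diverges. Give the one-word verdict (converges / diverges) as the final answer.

Let f(x) = x^(-7/5). Then f is positive, continuous, and decreasing on [3, infinity), so the integral test applies.
Compute the improper integral int_{3}^infinity f(x) dx:
  antiderivative F(x) = -5/(2*x^(2/5)).
  As x -> infinity, F(x) -> 0 (since p = 7/5 > 1).
  So int = F(infinity) - F(3) = 0 - (-5*3^(3/5)/6) = 5*3^(3/5)/6.
  Finite, so by the integral test, the series converges.

converges


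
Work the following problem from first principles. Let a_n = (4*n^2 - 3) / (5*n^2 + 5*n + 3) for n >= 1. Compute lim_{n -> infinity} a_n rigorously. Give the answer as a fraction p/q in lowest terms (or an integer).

Divide numerator and denominator by n^2, the highest power:
numerator / n^2 = 4 - 3/n^2
denominator / n^2 = 5 + 5/n + 3/n^2
As n -> infinity, all terms of the form c/n^k (k >= 1) tend to 0.
So numerator / n^2 -> 4 and denominator / n^2 -> 5.
Therefore lim a_n = 4/5.

4/5


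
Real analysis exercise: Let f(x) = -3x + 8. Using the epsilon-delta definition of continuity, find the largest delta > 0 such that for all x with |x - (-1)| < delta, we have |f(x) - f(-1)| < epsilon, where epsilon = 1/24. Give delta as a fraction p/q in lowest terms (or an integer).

We compute f(-1) = -3*(-1) + 8 = 11.
|f(x) - f(-1)| = |-3x + 8 - (11)| = |-3(x - (-1))| = 3|x - (-1)|.
We need 3|x - (-1)| < 1/24, i.e. |x - (-1)| < 1/24 / 3 = 1/72.
So any delta <= 1/72 works. Conversely, if delta > 1/72, then x = -1 + 1/72 satisfies |x - (-1)| = 1/72 < delta but |f(x) - f(-1)| = 3 * 1/72 = 1/24, which is not < 1/24; so no larger delta works.
Hence the largest such delta is 1/72.

1/72


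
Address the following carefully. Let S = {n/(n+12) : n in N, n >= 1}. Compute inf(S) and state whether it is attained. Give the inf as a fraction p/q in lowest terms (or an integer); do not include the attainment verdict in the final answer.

Analysis:
- Values: 1/13, 1/7, 1/5, 1/4, ... strictly increasing.
- Minimum is 1/13 (n=1); inf = 1/13 (attained).
- n/(n+12) = 1 - 12/(n+12) -> 1 from below as n -> infinity, and never equals 1.
- So sup = 1 (not attained).
Conclusion: inf(S) = 1/13, attained in S.

1/13


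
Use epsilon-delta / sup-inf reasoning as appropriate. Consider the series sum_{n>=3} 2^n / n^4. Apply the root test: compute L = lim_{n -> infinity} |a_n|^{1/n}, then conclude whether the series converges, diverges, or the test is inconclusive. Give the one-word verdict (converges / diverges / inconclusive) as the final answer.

Let a_n denote the general term. Form |a_n|^(1/n) and simplify:
|a_n|^(1/n) = 2/n^(4/n)
Take the limit as n -> infinity: L = 2.
Since L = 2 > 1, the root test implies divergence.

diverges


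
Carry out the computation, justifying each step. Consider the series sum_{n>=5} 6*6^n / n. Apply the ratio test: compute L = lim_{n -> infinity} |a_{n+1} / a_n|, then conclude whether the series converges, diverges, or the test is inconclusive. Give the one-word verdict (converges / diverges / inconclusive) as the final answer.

Let a_n denote the general term. Form the ratio a_{n+1}/a_n and simplify:
a_{n+1}/a_n = 6*n/(n + 1)
Take the limit as n -> infinity: L = 6.
Since L = 6 > 1 (or L = infinity), the ratio test implies the series diverges.

diverges


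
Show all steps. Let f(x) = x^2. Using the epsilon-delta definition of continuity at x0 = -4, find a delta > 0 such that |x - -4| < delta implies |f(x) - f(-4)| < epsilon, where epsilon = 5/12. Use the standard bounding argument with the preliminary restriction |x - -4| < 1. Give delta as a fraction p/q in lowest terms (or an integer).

Factor: |x^2 - (-4)^2| = |x - -4| * |x + -4|.
Impose |x - -4| < 1 first. Then |x + -4| = |(x - -4) + 2*(-4)| <= |x - -4| + 2*|-4| < 1 + 8 = 9.
So |x^2 - (-4)^2| < delta * 9.
We need delta * 9 <= 5/12, i.e. delta <= 5/12/9 = 5/108.
Since 5/108 < 1, this is tighter than 1; take delta = 5/108.
So delta = 5/108 works.

5/108


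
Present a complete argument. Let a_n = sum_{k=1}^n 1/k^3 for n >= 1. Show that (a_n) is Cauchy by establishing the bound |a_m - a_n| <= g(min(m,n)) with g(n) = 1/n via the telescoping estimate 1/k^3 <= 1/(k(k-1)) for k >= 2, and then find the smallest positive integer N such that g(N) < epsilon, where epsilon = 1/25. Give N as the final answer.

For m > n >= 1: |a_m - a_n| = sum_{k=n+1}^m 1/k^3.
Use 1/k^3 <= 1/(k(k-1)) = 1/(k-1) - 1/k for k >= 2 (which holds since k^3 >= k^2 >= k(k-1) for k >= 2):
sum_{k=n+1}^m 1/k^3 <= sum_{k=n+1}^m (1/(k-1) - 1/k) = 1/n - 1/m <= 1/n.
By symmetry the same bound holds with n,m swapped, so |a_m - a_n| <= 1/min(m,n) = g(min(m,n)). Since g(n) -> 0, (a_n) is Cauchy.
Now solve g(N) < 1/25: 1/N < 1/25 <=> N > 1/(1/25) = 25.
The smallest integer strictly greater than 25 is N = 26.
Check: g(26) = 1/26 < 1/25; g(25) = 1/25 >= 1/25. So N = 26.

26


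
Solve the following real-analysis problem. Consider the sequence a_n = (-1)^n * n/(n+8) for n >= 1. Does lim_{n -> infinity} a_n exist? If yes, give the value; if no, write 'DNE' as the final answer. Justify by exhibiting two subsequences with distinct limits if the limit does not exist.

Examine the behaviour of a_n along subsequences.
a_{2k} = 2k/(2k+8) -> 1. a_{2k+1} = -(2k+1)/(2k+9) -> -1.
Since these two subsequential limits are 1 and -1, distinct, the full sequence cannot converge (a convergent sequence has all subsequences tending to the same limit). So lim a_n does not exist.

DNE


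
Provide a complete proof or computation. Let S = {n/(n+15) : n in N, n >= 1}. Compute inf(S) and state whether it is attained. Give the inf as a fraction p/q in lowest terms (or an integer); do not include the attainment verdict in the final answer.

Analysis:
- Values: 1/16, 2/17, 1/6, 4/19, ... strictly increasing.
- Minimum is 1/16 (n=1); inf = 1/16 (attained).
- n/(n+15) = 1 - 15/(n+15) -> 1 from below as n -> infinity, and never equals 1.
- So sup = 1 (not attained).
Conclusion: inf(S) = 1/16, attained in S.

1/16


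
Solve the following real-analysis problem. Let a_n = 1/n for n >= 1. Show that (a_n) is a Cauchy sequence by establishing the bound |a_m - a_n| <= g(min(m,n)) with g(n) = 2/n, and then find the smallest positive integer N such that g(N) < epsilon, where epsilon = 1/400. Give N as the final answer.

For any m, n >= 1, by the triangle inequality:
|a_m - a_n| = |1/m - 1/n| <= 1/m + 1/n <= 2/min(m,n).
So g(n) = 2/n bounds the Cauchy difference. Since g(n) -> 0, (a_n) is Cauchy.
Now solve g(N) < 1/400: 2/N < 1/400 <=> N > 2 / (1/400) = 800.
The smallest integer strictly greater than 800 is N = 801.
Check: g(801) = 2/801 = 2/801 < 1/400; g(800) = 1/400 >= 1/400. So N = 801.

801


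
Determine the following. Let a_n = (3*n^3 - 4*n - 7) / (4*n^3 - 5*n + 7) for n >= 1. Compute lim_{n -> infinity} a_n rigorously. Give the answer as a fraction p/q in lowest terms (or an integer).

Divide numerator and denominator by n^3, the highest power:
numerator / n^3 = 3 - 4/n^2 - 7/n^3
denominator / n^3 = 4 - 5/n^2 + 7/n^3
As n -> infinity, all terms of the form c/n^k (k >= 1) tend to 0.
So numerator / n^3 -> 3 and denominator / n^3 -> 4.
Therefore lim a_n = 3/4.

3/4


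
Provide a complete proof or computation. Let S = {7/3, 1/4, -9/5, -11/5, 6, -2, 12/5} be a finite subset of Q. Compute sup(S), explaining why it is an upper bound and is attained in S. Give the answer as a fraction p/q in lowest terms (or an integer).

S is finite, so sup(S) = max(S).
Sorted decreasing:
6, 12/5, 7/3, 1/4, -9/5, -2, -11/5
The extremum is 6.
For every x in S, x <= 6. And 6 is in S, so it is attained.
Therefore sup(S) = 6.

6


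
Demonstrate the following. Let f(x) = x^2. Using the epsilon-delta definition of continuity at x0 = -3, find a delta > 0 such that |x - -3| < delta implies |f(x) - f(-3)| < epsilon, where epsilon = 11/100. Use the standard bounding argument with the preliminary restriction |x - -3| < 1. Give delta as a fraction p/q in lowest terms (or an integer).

Factor: |x^2 - (-3)^2| = |x - -3| * |x + -3|.
Impose |x - -3| < 1 first. Then |x + -3| = |(x - -3) + 2*(-3)| <= |x - -3| + 2*|-3| < 1 + 6 = 7.
So |x^2 - (-3)^2| < delta * 7.
We need delta * 7 <= 11/100, i.e. delta <= 11/100/7 = 11/700.
Since 11/700 < 1, this is tighter than 1; take delta = 11/700.
So delta = 11/700 works.

11/700


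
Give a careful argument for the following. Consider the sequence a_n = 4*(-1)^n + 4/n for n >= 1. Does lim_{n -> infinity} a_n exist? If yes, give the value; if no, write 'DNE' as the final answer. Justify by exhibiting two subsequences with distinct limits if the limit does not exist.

Examine the behaviour of a_n along subsequences.
a_{2k} = 4 + 4/(2k) -> 4. a_{2k+1} = -4 + 4/(2k+1) -> -4.
Since these two subsequential limits are 4 and -4, distinct, the full sequence cannot converge (a convergent sequence has all subsequences tending to the same limit). So lim a_n does not exist.

DNE


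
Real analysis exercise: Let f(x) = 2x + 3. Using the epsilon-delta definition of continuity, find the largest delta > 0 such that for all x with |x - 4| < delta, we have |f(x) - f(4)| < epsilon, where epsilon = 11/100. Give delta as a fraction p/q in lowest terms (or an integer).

We compute f(4) = 2*(4) + 3 = 11.
|f(x) - f(4)| = |2x + 3 - (11)| = |2(x - 4)| = 2|x - 4|.
We need 2|x - 4| < 11/100, i.e. |x - 4| < 11/100 / 2 = 11/200.
So any delta <= 11/200 works. Conversely, if delta > 11/200, then x = 4 + 11/200 satisfies |x - 4| = 11/200 < delta but |f(x) - f(4)| = 2 * 11/200 = 11/100, which is not < 11/100; so no larger delta works.
Hence the largest such delta is 11/200.

11/200


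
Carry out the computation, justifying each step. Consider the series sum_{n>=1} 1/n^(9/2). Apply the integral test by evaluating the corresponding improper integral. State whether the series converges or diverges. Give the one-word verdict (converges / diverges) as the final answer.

Let f(x) = x^(-9/2). Then f is positive, continuous, and decreasing on [1, infinity), so the integral test applies.
Compute the improper integral int_{1}^infinity f(x) dx:
  antiderivative F(x) = -2/(7*x^(7/2)).
  As x -> infinity, F(x) -> 0 (since p = 9/2 > 1).
  So int = F(infinity) - F(1) = 0 - (-2/7) = 2/7.
  Finite, so by the integral test, the series converges.

converges


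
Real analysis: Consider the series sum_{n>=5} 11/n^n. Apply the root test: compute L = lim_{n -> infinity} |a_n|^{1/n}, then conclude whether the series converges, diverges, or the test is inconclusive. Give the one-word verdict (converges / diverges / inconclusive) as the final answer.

Let a_n denote the general term. Form |a_n|^(1/n) and simplify:
|a_n|^(1/n) = 11^(1/n)/n
Take the limit as n -> infinity: L = 0.
Since L = 0 < 1, the root test implies convergence.

converges


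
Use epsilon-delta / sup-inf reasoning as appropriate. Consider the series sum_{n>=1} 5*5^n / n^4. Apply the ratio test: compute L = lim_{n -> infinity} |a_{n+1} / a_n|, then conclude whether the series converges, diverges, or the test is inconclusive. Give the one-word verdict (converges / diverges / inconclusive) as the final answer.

Let a_n denote the general term. Form the ratio a_{n+1}/a_n and simplify:
a_{n+1}/a_n = 5*n^4/(n + 1)^4
Take the limit as n -> infinity: L = 5.
Since L = 5 > 1 (or L = infinity), the ratio test implies the series diverges.

diverges


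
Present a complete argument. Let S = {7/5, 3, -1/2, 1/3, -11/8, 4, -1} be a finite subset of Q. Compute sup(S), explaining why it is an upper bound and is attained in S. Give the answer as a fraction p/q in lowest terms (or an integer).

S is finite, so sup(S) = max(S).
Sorted decreasing:
4, 3, 7/5, 1/3, -1/2, -1, -11/8
The extremum is 4.
For every x in S, x <= 4. And 4 is in S, so it is attained.
Therefore sup(S) = 4.

4


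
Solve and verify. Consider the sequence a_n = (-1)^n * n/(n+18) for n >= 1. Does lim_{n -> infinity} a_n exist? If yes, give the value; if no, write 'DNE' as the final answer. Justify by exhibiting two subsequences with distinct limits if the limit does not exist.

Examine the behaviour of a_n along subsequences.
a_{2k} = 2k/(2k+18) -> 1. a_{2k+1} = -(2k+1)/(2k+19) -> -1.
Since these two subsequential limits are 1 and -1, distinct, the full sequence cannot converge (a convergent sequence has all subsequences tending to the same limit). So lim a_n does not exist.

DNE


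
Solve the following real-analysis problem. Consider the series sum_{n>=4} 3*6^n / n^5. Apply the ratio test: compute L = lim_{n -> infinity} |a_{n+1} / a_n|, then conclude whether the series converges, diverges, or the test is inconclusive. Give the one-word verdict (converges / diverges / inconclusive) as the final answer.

Let a_n denote the general term. Form the ratio a_{n+1}/a_n and simplify:
a_{n+1}/a_n = 6*n^5/(n + 1)^5
Take the limit as n -> infinity: L = 6.
Since L = 6 > 1 (or L = infinity), the ratio test implies the series diverges.

diverges


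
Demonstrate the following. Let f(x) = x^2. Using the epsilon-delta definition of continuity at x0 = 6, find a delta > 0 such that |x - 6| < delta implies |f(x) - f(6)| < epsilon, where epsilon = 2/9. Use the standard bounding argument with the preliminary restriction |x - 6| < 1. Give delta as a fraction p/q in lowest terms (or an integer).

Factor: |x^2 - (6)^2| = |x - 6| * |x + 6|.
Impose |x - 6| < 1 first. Then |x + 6| = |(x - 6) + 2*(6)| <= |x - 6| + 2*|6| < 1 + 12 = 13.
So |x^2 - (6)^2| < delta * 13.
We need delta * 13 <= 2/9, i.e. delta <= 2/9/13 = 2/117.
Since 2/117 < 1, this is tighter than 1; take delta = 2/117.
So delta = 2/117 works.

2/117


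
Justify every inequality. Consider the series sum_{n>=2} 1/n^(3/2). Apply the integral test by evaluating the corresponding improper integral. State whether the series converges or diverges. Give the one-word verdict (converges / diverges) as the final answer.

Let f(x) = x^(-3/2). Then f is positive, continuous, and decreasing on [2, infinity), so the integral test applies.
Compute the improper integral int_{2}^infinity f(x) dx:
  antiderivative F(x) = -2/sqrt(x).
  As x -> infinity, F(x) -> 0 (since p = 3/2 > 1).
  So int = F(infinity) - F(2) = 0 - (-sqrt(2)) = sqrt(2).
  Finite, so by the integral test, the series converges.

converges


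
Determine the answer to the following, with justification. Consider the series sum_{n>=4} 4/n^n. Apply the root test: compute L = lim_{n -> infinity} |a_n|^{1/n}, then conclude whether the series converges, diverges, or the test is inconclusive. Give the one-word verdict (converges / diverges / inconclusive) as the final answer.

Let a_n denote the general term. Form |a_n|^(1/n) and simplify:
|a_n|^(1/n) = 2^(2/n)/n
Take the limit as n -> infinity: L = 0.
Since L = 0 < 1, the root test implies convergence.

converges


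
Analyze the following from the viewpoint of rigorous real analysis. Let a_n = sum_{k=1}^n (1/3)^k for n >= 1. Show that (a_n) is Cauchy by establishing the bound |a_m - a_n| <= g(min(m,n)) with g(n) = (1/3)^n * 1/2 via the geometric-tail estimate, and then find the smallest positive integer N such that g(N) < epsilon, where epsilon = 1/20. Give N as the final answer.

For m > n >= 1: |a_m - a_n| = sum_{k=n+1}^m (1/3)^k < sum_{k=n+1}^infinity (1/3)^k = (1/3)^(n+1) / (1 - 1/3) = (1/3)^n * (1/3) * (3/2) = (1/3)^n * 1/2.
So g(n) = (1/3)^n / 2. Since g(n) -> 0, (a_n) is Cauchy.
Now solve g(N) < 1/20: (1/3)^N / 2 < 1/20 <=> 3^N > 1 / (2 * 1/20) = 10.
Check powers of 3: 3^2 = 9 <= 10, 3^3 = 27 > 10.
So the smallest such N is 3. Check: g(3) = 1/(2 * 27) = 1/54 < 1/20.

3


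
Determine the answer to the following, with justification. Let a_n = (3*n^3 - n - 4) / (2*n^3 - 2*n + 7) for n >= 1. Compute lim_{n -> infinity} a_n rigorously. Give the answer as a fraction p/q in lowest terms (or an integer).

Divide numerator and denominator by n^3, the highest power:
numerator / n^3 = 3 - 1/n^2 - 4/n^3
denominator / n^3 = 2 - 2/n^2 + 7/n^3
As n -> infinity, all terms of the form c/n^k (k >= 1) tend to 0.
So numerator / n^3 -> 3 and denominator / n^3 -> 2.
Therefore lim a_n = 3/2.

3/2


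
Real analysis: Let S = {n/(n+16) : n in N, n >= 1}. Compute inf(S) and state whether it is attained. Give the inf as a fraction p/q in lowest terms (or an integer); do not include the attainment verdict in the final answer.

Analysis:
- Values: 1/17, 1/9, 3/19, 1/5, ... strictly increasing.
- Minimum is 1/17 (n=1); inf = 1/17 (attained).
- n/(n+16) = 1 - 16/(n+16) -> 1 from below as n -> infinity, and never equals 1.
- So sup = 1 (not attained).
Conclusion: inf(S) = 1/17, attained in S.

1/17


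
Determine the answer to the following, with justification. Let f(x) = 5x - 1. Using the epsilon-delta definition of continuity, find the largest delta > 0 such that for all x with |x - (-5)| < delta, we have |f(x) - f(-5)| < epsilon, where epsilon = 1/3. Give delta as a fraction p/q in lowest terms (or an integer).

We compute f(-5) = 5*(-5) - 1 = -26.
|f(x) - f(-5)| = |5x - 1 - (-26)| = |5(x - (-5))| = 5|x - (-5)|.
We need 5|x - (-5)| < 1/3, i.e. |x - (-5)| < 1/3 / 5 = 1/15.
So any delta <= 1/15 works. Conversely, if delta > 1/15, then x = -5 + 1/15 satisfies |x - (-5)| = 1/15 < delta but |f(x) - f(-5)| = 5 * 1/15 = 1/3, which is not < 1/3; so no larger delta works.
Hence the largest such delta is 1/15.

1/15


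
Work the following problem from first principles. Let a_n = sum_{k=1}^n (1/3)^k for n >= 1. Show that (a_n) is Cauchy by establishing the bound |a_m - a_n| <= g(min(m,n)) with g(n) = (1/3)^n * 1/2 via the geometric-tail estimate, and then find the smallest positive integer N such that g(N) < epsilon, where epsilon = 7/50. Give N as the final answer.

For m > n >= 1: |a_m - a_n| = sum_{k=n+1}^m (1/3)^k < sum_{k=n+1}^infinity (1/3)^k = (1/3)^(n+1) / (1 - 1/3) = (1/3)^n * (1/3) * (3/2) = (1/3)^n * 1/2.
So g(n) = (1/3)^n / 2. Since g(n) -> 0, (a_n) is Cauchy.
Now solve g(N) < 7/50: (1/3)^N / 2 < 7/50 <=> 3^N > 1 / (2 * 7/50) = 25/7.
Check powers of 3: 3^1 = 3 <= 25/7, 3^2 = 9 > 25/7.
So the smallest such N is 2. Check: g(2) = 1/(2 * 9) = 1/18 < 7/50.

2


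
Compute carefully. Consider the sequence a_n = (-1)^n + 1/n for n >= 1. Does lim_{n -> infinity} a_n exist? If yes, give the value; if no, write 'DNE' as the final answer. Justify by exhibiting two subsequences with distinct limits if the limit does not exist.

Examine the behaviour of a_n along subsequences.
a_{2k} = 1 + 1/(2k) -> 1. a_{2k+1} = -1 + 1/(2k+1) -> -1.
Since these two subsequential limits are 1 and -1, distinct, the full sequence cannot converge (a convergent sequence has all subsequences tending to the same limit). So lim a_n does not exist.

DNE


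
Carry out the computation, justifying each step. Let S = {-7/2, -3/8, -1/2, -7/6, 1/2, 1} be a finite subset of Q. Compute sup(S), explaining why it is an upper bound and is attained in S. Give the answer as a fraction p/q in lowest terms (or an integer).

S is finite, so sup(S) = max(S).
Sorted decreasing:
1, 1/2, -3/8, -1/2, -7/6, -7/2
The extremum is 1.
For every x in S, x <= 1. And 1 is in S, so it is attained.
Therefore sup(S) = 1.

1


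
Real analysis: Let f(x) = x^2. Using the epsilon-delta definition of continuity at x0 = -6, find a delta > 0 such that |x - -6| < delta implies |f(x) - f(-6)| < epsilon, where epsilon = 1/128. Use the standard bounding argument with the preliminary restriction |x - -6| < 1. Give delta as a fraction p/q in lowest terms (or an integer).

Factor: |x^2 - (-6)^2| = |x - -6| * |x + -6|.
Impose |x - -6| < 1 first. Then |x + -6| = |(x - -6) + 2*(-6)| <= |x - -6| + 2*|-6| < 1 + 12 = 13.
So |x^2 - (-6)^2| < delta * 13.
We need delta * 13 <= 1/128, i.e. delta <= 1/128/13 = 1/1664.
Since 1/1664 < 1, this is tighter than 1; take delta = 1/1664.
So delta = 1/1664 works.

1/1664


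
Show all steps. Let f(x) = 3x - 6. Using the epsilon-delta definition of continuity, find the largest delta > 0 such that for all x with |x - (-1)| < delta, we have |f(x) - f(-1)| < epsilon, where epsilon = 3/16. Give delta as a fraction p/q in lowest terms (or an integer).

We compute f(-1) = 3*(-1) - 6 = -9.
|f(x) - f(-1)| = |3x - 6 - (-9)| = |3(x - (-1))| = 3|x - (-1)|.
We need 3|x - (-1)| < 3/16, i.e. |x - (-1)| < 3/16 / 3 = 1/16.
So any delta <= 1/16 works. Conversely, if delta > 1/16, then x = -1 + 1/16 satisfies |x - (-1)| = 1/16 < delta but |f(x) - f(-1)| = 3 * 1/16 = 3/16, which is not < 3/16; so no larger delta works.
Hence the largest such delta is 1/16.

1/16


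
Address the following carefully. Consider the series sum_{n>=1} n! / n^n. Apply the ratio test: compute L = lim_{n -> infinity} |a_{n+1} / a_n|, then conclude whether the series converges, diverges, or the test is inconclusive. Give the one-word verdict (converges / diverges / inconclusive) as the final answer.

Let a_n denote the general term. Form the ratio a_{n+1}/a_n and simplify:
a_{n+1}/a_n = (n/(n + 1))^n
Take the limit as n -> infinity: L = exp(-1).
Since L = exp(-1) < 1, the ratio test implies the series converges.

converges


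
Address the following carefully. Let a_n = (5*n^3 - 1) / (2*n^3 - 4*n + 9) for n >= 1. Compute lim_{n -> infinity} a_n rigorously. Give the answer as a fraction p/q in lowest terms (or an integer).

Divide numerator and denominator by n^3, the highest power:
numerator / n^3 = 5 - 1/n^3
denominator / n^3 = 2 - 4/n^2 + 9/n^3
As n -> infinity, all terms of the form c/n^k (k >= 1) tend to 0.
So numerator / n^3 -> 5 and denominator / n^3 -> 2.
Therefore lim a_n = 5/2.

5/2


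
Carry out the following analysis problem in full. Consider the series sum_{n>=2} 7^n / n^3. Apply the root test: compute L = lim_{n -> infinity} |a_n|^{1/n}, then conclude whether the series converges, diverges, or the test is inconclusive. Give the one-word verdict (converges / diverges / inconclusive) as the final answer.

Let a_n denote the general term. Form |a_n|^(1/n) and simplify:
|a_n|^(1/n) = 7/n^(3/n)
Take the limit as n -> infinity: L = 7.
Since L = 7 > 1, the root test implies divergence.

diverges


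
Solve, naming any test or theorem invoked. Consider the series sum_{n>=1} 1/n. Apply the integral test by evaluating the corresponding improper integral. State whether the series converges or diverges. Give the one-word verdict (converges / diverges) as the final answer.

Let f(x) = 1/x. Then f is positive, continuous, and decreasing on [1, infinity), so the integral test applies.
Compute the improper integral int_{1}^infinity f(x) dx:
  antiderivative F(x) = log(x).
  As x -> infinity, log(x) -> infinity.
  So int = infinity - log(1) = infinity. By the integral test, the series diverges.

diverges


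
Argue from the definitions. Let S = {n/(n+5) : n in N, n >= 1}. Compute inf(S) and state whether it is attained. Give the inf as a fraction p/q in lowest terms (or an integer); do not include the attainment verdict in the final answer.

Analysis:
- Values: 1/6, 2/7, 3/8, 4/9, ... strictly increasing.
- Minimum is 1/6 (n=1); inf = 1/6 (attained).
- n/(n+5) = 1 - 5/(n+5) -> 1 from below as n -> infinity, and never equals 1.
- So sup = 1 (not attained).
Conclusion: inf(S) = 1/6, attained in S.

1/6


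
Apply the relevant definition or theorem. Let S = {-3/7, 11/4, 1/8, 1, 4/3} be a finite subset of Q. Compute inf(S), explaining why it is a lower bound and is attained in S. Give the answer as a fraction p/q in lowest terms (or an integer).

S is finite, so inf(S) = min(S).
Sorted increasing:
-3/7, 1/8, 1, 4/3, 11/4
The extremum is -3/7.
For every x in S, x >= -3/7. And -3/7 is in S, so it is attained.
Therefore inf(S) = -3/7.

-3/7


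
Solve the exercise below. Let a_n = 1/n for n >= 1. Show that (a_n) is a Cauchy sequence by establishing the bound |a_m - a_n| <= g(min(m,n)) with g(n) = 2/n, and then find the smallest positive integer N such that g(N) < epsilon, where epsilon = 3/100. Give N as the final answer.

For any m, n >= 1, by the triangle inequality:
|a_m - a_n| = |1/m - 1/n| <= 1/m + 1/n <= 2/min(m,n).
So g(n) = 2/n bounds the Cauchy difference. Since g(n) -> 0, (a_n) is Cauchy.
Now solve g(N) < 3/100: 2/N < 3/100 <=> N > 2 / (3/100) = 200/3.
The smallest integer strictly greater than 200/3 is N = 67.
Check: g(67) = 2/67 = 2/67 < 3/100; g(66) = 1/33 >= 3/100. So N = 67.

67


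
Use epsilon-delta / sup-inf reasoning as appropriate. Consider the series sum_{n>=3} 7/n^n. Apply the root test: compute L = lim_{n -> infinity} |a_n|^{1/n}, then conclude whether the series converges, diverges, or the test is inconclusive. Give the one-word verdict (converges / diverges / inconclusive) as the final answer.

Let a_n denote the general term. Form |a_n|^(1/n) and simplify:
|a_n|^(1/n) = 7^(1/n)/n
Take the limit as n -> infinity: L = 0.
Since L = 0 < 1, the root test implies convergence.

converges


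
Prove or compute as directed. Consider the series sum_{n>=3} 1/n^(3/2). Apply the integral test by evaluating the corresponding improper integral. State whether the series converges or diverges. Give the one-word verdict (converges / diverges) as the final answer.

Let f(x) = x^(-3/2). Then f is positive, continuous, and decreasing on [3, infinity), so the integral test applies.
Compute the improper integral int_{3}^infinity f(x) dx:
  antiderivative F(x) = -2/sqrt(x).
  As x -> infinity, F(x) -> 0 (since p = 3/2 > 1).
  So int = F(infinity) - F(3) = 0 - (-2*sqrt(3)/3) = 2*sqrt(3)/3.
  Finite, so by the integral test, the series converges.

converges
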